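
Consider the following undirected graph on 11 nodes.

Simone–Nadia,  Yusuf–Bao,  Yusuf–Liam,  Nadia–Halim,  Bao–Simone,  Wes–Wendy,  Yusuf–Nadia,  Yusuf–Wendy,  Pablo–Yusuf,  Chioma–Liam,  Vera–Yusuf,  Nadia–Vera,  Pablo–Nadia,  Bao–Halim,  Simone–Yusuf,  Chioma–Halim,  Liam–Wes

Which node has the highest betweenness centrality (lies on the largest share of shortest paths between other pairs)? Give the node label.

Unnormalized betweenness of each node: Bao:11/6, Chioma:2, Halim:4, Liam:25/3, Nadia:19/3, Pablo:0, Simone:1/3, Vera:0, Wendy:3, Wes:1, Yusuf:133/6.
Yusuf has the largest value, 133/6, making it the main broker — the node through which the most shortest paths run.

Yusuf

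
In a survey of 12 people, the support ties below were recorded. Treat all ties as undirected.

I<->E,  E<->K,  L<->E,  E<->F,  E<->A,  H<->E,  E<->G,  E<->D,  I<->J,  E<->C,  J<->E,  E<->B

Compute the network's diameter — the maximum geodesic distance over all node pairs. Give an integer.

2

Eccentricity of each node (its greatest distance to any other): A:2, B:2, C:2, D:2, E:1, F:2, G:2, H:2, I:2, J:2, K:2, L:2.
The maximum eccentricity is 2, realized for instance by the pair D–B via D – E – B. So the diameter is 2.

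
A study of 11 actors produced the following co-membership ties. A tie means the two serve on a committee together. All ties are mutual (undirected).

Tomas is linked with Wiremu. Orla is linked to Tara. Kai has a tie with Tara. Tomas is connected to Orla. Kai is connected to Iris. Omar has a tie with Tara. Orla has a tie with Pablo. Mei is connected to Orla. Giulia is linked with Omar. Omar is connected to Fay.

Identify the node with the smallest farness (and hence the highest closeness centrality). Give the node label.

Farness (sum of distances to all others) for each node — Fay:32, Giulia:32, Iris:34, Kai:25, Mei:28, Omar:23, Orla:19, Pablo:28, Tara:18, Tomas:26, Wiremu:35.
The smallest farness is 18, for Tara, so Tara has the highest closeness.

Tara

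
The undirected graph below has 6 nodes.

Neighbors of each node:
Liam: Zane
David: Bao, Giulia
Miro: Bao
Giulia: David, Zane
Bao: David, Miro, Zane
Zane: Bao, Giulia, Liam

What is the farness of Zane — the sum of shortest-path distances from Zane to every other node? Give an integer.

Distances from Zane: Bao:1, David:2, Giulia:1, Liam:1, Miro:2.
Sum = 1 + 2 + 1 + 1 + 2 = 7.

7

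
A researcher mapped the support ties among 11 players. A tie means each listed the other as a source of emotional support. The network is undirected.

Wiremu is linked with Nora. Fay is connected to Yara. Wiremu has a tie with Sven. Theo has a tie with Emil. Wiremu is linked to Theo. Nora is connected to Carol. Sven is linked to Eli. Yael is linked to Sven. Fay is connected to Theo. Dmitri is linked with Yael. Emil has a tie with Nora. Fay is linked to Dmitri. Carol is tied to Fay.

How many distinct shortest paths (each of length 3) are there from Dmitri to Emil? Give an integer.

1

The shortest distance is 3, and the only length-3 path is Dmitri–Fay–Theo–Emil. So there is exactly 1 shortest path.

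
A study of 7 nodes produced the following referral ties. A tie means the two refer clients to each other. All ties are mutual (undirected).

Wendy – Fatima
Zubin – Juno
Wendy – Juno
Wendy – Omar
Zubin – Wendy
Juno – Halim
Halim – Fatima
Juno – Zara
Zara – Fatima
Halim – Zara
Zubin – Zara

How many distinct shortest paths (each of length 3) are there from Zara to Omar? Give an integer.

The shortest distance is 3. The length-3 paths are: Zara–Juno–Wendy–Omar; Zara–Fatima–Wendy–Omar; Zara–Zubin–Wendy–Omar.
That gives 3 distinct shortest paths.

3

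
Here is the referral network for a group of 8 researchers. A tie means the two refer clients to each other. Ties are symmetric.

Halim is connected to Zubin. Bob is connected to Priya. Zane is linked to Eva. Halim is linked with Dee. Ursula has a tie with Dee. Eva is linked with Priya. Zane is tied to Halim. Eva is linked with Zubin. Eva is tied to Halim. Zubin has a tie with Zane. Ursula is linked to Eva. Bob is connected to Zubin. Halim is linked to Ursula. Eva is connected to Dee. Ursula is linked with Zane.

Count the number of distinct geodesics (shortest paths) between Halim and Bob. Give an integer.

The shortest distance is 2, and the only length-2 path is Halim–Zubin–Bob. So there is exactly 1 shortest path.

1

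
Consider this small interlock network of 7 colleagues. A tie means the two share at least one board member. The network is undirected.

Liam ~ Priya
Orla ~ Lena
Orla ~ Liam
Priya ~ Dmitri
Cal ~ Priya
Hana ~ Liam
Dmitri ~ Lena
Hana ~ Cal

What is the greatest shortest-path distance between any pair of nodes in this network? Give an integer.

Eccentricity of each node (its greatest distance to any other): Cal:3, Dmitri:3, Hana:3, Lena:3, Liam:2, Orla:3, Priya:2.
The maximum eccentricity is 3, realized for instance by the pair Hana–Lena via Hana – Liam – Orla – Lena. So the diameter is 3.

3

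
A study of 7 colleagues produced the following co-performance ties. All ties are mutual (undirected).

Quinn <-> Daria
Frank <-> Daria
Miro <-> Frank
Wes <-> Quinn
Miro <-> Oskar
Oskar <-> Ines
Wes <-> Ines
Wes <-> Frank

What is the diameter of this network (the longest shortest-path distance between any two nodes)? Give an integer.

Eccentricity of each node (its greatest distance to any other): Daria:3, Frank:2, Ines:3, Miro:3, Oskar:3, Quinn:3, Wes:2.
The maximum eccentricity is 3, realized for instance by the pair Quinn–Miro via Quinn – Wes – Frank – Miro. So the diameter is 3.

3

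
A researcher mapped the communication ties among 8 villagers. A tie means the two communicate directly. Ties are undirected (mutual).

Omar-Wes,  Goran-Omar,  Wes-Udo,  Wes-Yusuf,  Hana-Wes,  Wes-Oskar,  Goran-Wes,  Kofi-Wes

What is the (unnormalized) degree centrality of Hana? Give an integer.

Hana is directly tied to Wes. That is 1 neighbor, so the degree of Hana is 1.

1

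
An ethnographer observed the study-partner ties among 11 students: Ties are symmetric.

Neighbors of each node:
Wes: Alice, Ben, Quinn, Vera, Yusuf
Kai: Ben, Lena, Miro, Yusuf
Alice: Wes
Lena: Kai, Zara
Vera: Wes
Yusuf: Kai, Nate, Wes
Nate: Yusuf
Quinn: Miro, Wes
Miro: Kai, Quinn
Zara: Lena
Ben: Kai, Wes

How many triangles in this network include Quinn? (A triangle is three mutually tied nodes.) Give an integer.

Quinn's neighbors are Miro and Wes, but none of them are tied to each other, so no triangle contains Quinn.

0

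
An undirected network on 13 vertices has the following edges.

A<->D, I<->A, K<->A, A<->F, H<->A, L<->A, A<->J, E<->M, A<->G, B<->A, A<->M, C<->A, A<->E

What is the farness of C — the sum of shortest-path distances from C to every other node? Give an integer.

Distances from C: A:1, B:2, D:2, E:2, F:2, G:2, H:2, I:2, J:2, K:2, L:2, M:2.
Sum = 1 + 2 + 2 + 2 + 2 + 2 + 2 + 2 + 2 + 2 + 2 + 2 = 23.

23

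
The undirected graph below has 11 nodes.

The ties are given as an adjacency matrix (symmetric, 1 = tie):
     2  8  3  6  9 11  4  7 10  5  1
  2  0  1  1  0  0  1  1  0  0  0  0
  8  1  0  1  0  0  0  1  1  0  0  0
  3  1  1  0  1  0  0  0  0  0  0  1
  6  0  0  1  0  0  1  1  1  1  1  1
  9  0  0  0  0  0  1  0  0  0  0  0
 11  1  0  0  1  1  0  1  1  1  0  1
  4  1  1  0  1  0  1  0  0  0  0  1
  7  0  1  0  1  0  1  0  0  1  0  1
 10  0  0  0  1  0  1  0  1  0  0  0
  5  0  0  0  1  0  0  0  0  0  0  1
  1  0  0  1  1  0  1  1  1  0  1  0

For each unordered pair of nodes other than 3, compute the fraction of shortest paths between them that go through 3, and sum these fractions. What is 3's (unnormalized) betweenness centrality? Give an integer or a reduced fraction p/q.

2

Pairs whose geodesics pass through 3 — 2–6: 1/3; 2–5: 2/6; 2–1: 1/3; 8–6: 1/3; 8–5: 2/6; 8–1: 1/3.
All other pairs contribute 0.
Summing the contributions gives betweenness(3) = 2.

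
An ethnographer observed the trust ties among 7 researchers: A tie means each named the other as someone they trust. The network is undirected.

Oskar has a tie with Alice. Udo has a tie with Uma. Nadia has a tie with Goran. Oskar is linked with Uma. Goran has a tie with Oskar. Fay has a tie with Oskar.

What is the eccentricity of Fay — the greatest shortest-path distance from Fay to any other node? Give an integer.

3

Distances from Fay: Alice:2, Goran:2, Nadia:3, Oskar:1, Udo:3, Uma:2.
The largest is 3 (to Nadia and Udo), so the eccentricity of Fay is 3.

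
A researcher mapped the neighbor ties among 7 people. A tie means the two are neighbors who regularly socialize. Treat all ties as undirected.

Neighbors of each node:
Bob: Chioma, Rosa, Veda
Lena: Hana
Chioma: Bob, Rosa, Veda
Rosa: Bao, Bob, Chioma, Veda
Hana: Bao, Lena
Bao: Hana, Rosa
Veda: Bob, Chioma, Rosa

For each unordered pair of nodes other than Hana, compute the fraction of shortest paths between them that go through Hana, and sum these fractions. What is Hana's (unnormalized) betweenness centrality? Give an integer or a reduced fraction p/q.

Pairs whose geodesics pass through Hana — Veda–Lena: 1; Rosa–Lena: 1; Bob–Lena: 1; Chioma–Lena: 1; Bao–Lena: 1.
All other pairs contribute 0.
Summing the contributions gives betweenness(Hana) = 5.

5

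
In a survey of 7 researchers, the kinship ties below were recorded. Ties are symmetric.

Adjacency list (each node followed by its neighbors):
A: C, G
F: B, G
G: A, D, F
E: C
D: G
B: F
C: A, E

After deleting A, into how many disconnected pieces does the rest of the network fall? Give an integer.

Without A, the remaining ties split the others into: {B, D, F, G}; {C, E}.
That's 2 separate components.

2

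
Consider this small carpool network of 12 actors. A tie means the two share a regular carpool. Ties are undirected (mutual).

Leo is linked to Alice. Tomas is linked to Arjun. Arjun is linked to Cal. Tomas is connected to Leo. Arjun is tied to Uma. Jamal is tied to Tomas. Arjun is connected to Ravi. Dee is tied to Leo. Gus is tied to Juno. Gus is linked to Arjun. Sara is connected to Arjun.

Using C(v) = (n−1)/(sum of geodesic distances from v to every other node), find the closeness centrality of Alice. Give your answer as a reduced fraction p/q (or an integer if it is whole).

11/36

Distances from Alice: Arjun:3, Cal:4, Dee:2, Gus:4, Jamal:3, Juno:5, Leo:1, Ravi:4, Sara:4, Tomas:2, Uma:4. Sum = 36.
n = 12, so closeness = 11/36.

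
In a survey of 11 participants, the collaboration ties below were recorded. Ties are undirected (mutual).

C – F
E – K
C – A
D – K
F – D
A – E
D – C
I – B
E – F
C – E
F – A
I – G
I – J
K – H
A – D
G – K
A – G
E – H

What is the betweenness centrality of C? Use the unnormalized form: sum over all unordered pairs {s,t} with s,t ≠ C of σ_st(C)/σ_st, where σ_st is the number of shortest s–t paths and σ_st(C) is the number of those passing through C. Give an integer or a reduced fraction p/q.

1/4

Pairs whose geodesics pass through C — D–E: 1/4.
All other pairs contribute 0.
Summing the contributions gives betweenness(C) = 1/4.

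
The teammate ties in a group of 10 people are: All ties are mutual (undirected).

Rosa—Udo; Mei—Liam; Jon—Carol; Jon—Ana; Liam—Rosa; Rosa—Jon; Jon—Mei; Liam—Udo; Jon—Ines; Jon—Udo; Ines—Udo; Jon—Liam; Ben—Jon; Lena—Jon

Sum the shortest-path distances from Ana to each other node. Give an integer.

17

Distances from Ana: Ben:2, Carol:2, Ines:2, Jon:1, Lena:2, Liam:2, Mei:2, Rosa:2, Udo:2.
Sum = 2 + 2 + 2 + 1 + 2 + 2 + 2 + 2 + 2 = 17.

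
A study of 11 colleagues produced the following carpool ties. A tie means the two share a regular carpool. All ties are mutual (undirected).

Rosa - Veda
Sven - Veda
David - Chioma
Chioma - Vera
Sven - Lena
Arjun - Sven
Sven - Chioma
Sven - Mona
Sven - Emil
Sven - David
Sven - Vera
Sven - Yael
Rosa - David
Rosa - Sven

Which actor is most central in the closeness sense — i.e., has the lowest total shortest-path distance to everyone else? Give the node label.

Sven

Farness (sum of distances to all others) for each node — Arjun:19, Chioma:17, David:17, Emil:19, Lena:19, Mona:19, Rosa:17, Sven:10, Veda:18, Vera:18, Yael:19.
The smallest farness is 10, for Sven, so Sven has the highest closeness.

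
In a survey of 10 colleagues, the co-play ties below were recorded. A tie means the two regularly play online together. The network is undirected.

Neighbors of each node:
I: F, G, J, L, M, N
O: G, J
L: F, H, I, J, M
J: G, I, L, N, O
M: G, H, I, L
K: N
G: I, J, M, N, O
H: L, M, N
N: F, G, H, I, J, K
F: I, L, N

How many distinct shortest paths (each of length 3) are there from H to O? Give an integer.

4

The shortest distance is 3. The length-3 paths are: H–N–G–O; H–M–G–O; H–N–J–O; H–L–J–O.
That gives 4 distinct shortest paths.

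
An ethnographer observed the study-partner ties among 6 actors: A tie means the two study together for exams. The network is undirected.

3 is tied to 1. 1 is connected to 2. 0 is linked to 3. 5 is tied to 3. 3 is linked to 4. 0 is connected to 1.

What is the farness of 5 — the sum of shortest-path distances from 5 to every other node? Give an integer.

10

Distances from 5: 0:2, 1:2, 2:3, 3:1, 4:2.
Sum = 2 + 2 + 3 + 1 + 2 = 10.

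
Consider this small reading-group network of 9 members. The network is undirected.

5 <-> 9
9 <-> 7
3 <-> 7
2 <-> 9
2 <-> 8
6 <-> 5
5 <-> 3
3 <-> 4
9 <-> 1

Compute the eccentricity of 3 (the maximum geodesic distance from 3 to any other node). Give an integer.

4

Distances from 3: 1:3, 2:3, 4:1, 5:1, 6:2, 7:1, 8:4, 9:2.
The largest is 4 (to 8), so the eccentricity of 3 is 4.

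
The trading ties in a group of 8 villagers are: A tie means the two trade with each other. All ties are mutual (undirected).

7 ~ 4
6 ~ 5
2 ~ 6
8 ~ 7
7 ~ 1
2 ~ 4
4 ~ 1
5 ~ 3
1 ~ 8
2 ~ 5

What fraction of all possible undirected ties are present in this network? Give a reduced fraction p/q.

5/14

There are 10 edges and 8 nodes, so the maximum possible is C(8,2) = 28.
Density = 10/28 = 5/14.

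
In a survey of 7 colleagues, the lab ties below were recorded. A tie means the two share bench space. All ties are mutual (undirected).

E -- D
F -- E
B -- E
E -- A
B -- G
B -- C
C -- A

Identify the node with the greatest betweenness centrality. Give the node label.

Unnormalized betweenness of each node: A:3/2, B:13/2, C:1, D:0, E:10, F:0, G:0.
E has the largest value, 10, making it the main broker — the node through which the most shortest paths run.

E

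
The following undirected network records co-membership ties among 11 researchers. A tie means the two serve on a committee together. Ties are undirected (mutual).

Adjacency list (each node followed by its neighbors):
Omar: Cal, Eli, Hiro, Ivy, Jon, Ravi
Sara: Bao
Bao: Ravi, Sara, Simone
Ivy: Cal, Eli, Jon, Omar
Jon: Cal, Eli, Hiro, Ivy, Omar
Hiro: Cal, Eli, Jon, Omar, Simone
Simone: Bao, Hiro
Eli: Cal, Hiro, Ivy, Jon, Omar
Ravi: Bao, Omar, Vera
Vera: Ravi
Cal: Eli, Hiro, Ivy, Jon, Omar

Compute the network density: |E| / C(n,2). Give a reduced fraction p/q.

4/11

There are 20 edges and 11 nodes, so the maximum possible is C(11,2) = 55.
Density = 20/55 = 4/11.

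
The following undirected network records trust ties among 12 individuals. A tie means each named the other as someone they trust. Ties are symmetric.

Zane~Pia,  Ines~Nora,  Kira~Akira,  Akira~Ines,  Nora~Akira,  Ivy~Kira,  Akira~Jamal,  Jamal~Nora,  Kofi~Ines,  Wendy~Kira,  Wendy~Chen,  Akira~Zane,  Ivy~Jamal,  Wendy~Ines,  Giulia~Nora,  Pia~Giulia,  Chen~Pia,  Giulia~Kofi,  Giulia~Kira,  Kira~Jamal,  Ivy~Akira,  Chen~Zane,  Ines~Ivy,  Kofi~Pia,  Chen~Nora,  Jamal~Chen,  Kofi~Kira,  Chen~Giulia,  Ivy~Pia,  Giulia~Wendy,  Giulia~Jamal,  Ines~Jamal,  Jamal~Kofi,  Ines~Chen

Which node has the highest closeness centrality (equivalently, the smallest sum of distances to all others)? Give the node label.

Jamal

Farness (sum of distances to all others) for each node — Akira:16, Chen:15, Giulia:15, Ines:15, Ivy:17, Jamal:14, Kira:16, Kofi:17, Nora:17, Pia:17, Wendy:18, Zane:19.
The smallest farness is 14, for Jamal, so Jamal has the highest closeness.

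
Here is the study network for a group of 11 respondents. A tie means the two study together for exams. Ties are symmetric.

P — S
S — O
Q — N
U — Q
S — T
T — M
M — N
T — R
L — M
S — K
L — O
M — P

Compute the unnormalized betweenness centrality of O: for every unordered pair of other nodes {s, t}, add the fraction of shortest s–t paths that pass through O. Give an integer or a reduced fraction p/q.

Pairs whose geodesics pass through O — L–S: 1; L–K: 1.
All other pairs contribute 0.
Summing the contributions gives betweenness(O) = 2.

2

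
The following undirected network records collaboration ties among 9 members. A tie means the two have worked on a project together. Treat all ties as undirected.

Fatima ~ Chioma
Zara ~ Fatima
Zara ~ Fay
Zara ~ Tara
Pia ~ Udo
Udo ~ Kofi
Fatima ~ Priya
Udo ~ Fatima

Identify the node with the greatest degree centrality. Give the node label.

Degrees — Chioma:1, Fatima:4, Fay:1, Kofi:1, Pia:1, Priya:1, Tara:1, Udo:3, Zara:3.
The maximum is 4, attained only by Fatima.

Fatima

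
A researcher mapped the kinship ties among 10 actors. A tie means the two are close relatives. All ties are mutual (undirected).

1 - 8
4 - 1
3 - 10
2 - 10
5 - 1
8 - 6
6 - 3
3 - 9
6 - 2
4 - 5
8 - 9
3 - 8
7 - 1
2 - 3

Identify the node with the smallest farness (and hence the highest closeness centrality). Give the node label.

Farness (sum of distances to all others) for each node — 1:16, 2:22, 3:16, 4:23, 5:23, 6:18, 7:24, 8:14, 9:19, 10:23.
The smallest farness is 14, for 8, so 8 has the highest closeness.

8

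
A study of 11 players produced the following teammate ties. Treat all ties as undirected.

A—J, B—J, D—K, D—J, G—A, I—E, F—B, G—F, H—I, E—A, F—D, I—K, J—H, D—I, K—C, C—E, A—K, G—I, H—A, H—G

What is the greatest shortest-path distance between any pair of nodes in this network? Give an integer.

Eccentricity of each node (its greatest distance to any other): A:2, B:4, C:4, D:2, E:3, F:3, G:3, H:3, I:3, J:3, K:3.
The maximum eccentricity is 4, realized for instance by the pair B–C via B – J – A – K – C. So the diameter is 4.

4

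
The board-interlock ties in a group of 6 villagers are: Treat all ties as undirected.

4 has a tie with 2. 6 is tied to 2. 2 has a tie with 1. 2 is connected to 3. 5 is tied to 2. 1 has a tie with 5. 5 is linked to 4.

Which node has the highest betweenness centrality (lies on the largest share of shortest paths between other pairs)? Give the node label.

Unnormalized betweenness of each node: 1:0, 2:15/2, 3:0, 4:0, 5:1/2, 6:0.
2 has the largest value, 15/2, making it the main broker — the node through which the most shortest paths run.

2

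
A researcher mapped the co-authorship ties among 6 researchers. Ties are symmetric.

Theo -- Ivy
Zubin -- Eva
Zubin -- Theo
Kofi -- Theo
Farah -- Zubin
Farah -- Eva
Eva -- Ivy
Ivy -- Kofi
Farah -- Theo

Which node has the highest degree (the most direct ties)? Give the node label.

Theo

Degrees — Eva:3, Farah:3, Ivy:3, Kofi:2, Theo:4, Zubin:3.
The maximum is 4, attained only by Theo.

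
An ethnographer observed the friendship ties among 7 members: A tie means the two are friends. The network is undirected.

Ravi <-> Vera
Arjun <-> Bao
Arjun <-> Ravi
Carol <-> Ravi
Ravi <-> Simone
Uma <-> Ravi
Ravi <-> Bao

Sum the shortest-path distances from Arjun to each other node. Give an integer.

10

Distances from Arjun: Bao:1, Carol:2, Ravi:1, Simone:2, Uma:2, Vera:2.
Sum = 1 + 2 + 1 + 2 + 2 + 2 = 10.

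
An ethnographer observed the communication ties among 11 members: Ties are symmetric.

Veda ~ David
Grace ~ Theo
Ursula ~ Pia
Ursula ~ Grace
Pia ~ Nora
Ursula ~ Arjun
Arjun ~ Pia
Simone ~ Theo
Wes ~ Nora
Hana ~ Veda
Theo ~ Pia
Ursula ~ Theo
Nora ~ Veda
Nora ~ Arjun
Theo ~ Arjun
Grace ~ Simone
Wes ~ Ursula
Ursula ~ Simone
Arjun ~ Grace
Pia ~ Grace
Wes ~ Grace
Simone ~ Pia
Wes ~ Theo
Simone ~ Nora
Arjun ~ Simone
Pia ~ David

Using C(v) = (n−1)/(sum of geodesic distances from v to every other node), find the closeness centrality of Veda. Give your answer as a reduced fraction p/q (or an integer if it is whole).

Distances from Veda: Arjun:2, David:1, Grace:3, Hana:1, Nora:1, Pia:2, Simone:2, Theo:3, Ursula:3, Wes:2. Sum = 20.
n = 11, so closeness = 10/20 = 1/2.

1/2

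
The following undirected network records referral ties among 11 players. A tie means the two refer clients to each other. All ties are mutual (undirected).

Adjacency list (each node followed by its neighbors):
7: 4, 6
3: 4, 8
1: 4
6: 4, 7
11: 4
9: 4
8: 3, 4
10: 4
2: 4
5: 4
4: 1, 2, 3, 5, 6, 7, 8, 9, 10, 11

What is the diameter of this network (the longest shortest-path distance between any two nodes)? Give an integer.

Eccentricity of each node (its greatest distance to any other): 1:2, 2:2, 3:2, 4:1, 5:2, 6:2, 7:2, 8:2, 9:2, 10:2, 11:2.
The maximum eccentricity is 2, realized for instance by the pair 6–8 via 6 – 4 – 8. So the diameter is 2.

2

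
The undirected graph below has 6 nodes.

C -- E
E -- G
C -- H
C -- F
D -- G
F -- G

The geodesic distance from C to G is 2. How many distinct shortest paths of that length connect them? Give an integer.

2

The shortest distance is 2. The length-2 paths are: C–E–G; C–F–G.
That gives 2 distinct shortest paths.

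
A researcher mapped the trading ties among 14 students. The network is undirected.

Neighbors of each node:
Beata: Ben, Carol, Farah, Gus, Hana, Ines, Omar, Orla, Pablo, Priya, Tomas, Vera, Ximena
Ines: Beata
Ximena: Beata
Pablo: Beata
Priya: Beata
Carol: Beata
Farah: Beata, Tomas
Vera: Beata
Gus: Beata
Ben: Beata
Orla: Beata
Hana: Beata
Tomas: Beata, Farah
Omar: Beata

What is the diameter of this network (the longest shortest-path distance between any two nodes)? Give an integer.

Eccentricity of each node (its greatest distance to any other): Beata:1, Ben:2, Carol:2, Farah:2, Gus:2, Hana:2, Ines:2, Omar:2, Orla:2, Pablo:2, Priya:2, Tomas:2, Vera:2, Ximena:2.
The maximum eccentricity is 2, realized for instance by the pair Vera–Priya via Vera – Beata – Priya. So the diameter is 2.

2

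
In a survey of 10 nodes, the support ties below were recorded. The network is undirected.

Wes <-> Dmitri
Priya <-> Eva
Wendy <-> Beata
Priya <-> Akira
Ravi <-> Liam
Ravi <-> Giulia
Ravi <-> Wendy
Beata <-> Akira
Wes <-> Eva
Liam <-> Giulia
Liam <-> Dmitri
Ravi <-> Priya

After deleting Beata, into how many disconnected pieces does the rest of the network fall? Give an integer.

1

Beata's neighbors (Akira and Wendy) remain reachable from one another through other ties, so the rest of the network stays in one piece.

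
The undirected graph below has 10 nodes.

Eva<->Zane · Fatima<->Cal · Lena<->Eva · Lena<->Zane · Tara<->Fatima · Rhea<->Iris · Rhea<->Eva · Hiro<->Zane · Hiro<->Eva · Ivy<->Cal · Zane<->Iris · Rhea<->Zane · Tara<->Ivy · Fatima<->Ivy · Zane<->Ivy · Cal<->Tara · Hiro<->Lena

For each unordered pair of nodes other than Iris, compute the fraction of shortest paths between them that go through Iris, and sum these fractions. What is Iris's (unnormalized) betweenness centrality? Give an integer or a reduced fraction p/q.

No shortest path between any pair of other nodes passes through Iris.
Summing the contributions gives betweenness(Iris) = 0.

0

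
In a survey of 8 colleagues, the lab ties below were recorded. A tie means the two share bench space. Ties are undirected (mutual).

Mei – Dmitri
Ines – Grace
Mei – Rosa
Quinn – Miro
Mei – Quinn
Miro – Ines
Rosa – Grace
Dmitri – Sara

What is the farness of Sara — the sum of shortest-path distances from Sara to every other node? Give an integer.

22

Distances from Sara: Dmitri:1, Grace:4, Ines:5, Mei:2, Miro:4, Quinn:3, Rosa:3.
Sum = 1 + 4 + 5 + 2 + 4 + 3 + 3 = 22.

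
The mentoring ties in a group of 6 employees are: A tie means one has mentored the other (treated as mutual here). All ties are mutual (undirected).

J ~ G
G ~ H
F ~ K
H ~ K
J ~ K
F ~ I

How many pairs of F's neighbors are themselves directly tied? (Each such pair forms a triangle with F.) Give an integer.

0

F's neighbors are I and K, but none of them are tied to each other, so no triangle contains F.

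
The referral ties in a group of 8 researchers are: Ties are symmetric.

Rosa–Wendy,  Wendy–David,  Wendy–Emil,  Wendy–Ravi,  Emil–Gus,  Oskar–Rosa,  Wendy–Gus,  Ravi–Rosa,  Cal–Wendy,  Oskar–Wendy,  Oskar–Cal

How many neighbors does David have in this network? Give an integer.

David is directly tied to Wendy. That is 1 neighbor, so the degree of David is 1.

1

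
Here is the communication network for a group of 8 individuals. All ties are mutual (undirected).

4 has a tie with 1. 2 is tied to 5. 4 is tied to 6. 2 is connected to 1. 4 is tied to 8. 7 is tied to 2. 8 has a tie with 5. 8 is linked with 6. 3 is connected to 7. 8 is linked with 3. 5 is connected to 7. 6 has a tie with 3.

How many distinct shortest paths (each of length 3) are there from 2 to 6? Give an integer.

The shortest distance is 3. The length-3 paths are: 2–1–4–6; 2–7–3–6; 2–5–8–6.
That gives 3 distinct shortest paths.

3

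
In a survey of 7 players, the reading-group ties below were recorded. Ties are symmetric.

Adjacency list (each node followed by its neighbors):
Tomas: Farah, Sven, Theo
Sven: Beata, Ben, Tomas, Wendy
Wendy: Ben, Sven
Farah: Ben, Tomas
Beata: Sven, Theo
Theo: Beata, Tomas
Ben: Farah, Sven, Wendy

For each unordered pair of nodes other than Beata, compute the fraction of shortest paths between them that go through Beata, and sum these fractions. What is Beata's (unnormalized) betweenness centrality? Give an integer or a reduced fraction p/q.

Pairs whose geodesics pass through Beata — Ben–Theo: 1/3; Wendy–Theo: 1/2; Sven–Theo: 1/2.
All other pairs contribute 0.
Summing the contributions gives betweenness(Beata) = 4/3.

4/3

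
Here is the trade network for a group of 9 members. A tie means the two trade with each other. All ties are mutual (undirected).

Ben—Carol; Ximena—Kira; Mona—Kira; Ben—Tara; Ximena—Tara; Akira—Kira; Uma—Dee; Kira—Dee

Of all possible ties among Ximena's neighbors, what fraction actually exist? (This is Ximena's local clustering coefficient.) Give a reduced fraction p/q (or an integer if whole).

0

Ximena's neighbors: Kira and Tara (k = 2).
Possible neighbor pairs: C(2,2) = 1. Edges among them: none → e = 0.
Clustering(Ximena) = 0/1.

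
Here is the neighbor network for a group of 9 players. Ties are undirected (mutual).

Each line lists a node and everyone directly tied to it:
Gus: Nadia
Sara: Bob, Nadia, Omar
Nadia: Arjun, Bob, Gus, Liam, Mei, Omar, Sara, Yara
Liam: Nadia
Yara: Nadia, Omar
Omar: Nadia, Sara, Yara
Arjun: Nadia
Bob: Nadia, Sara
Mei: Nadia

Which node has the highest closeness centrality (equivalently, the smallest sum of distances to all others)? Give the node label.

Nadia

Farness (sum of distances to all others) for each node — Arjun:15, Bob:14, Gus:15, Liam:15, Mei:15, Nadia:8, Omar:13, Sara:13, Yara:14.
The smallest farness is 8, for Nadia, so Nadia has the highest closeness.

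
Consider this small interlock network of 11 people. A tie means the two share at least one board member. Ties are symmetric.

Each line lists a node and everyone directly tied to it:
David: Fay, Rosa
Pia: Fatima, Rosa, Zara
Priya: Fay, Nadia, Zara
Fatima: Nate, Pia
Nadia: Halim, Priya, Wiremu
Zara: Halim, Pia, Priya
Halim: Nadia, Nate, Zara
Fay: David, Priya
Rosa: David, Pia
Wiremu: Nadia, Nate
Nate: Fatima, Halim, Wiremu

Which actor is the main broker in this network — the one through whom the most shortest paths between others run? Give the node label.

Pia

Unnormalized betweenness of each node: David:17/6, Fatima:5, Fay:5, Halim:16/3, Nadia:41/6, Nate:35/6, Pia:12, Priya:67/6, Rosa:29/6, Wiremu:5/3, Zara:19/2.
Pia has the largest value, 12, making it the main broker — the node through which the most shortest paths run.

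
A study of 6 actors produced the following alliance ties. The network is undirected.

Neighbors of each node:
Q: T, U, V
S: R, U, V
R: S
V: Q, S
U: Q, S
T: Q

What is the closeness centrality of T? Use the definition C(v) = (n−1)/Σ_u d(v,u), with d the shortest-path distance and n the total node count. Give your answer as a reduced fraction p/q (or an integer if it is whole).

5/12

Distances from T: Q:1, R:4, S:3, U:2, V:2. Sum = 12.
n = 6, so closeness = 5/12.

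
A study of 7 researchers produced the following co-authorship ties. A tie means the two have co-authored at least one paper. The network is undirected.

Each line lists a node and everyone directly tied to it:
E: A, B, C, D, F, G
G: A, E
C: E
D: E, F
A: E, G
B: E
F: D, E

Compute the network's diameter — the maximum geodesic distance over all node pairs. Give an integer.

2

Eccentricity of each node (its greatest distance to any other): A:2, B:2, C:2, D:2, E:1, F:2, G:2.
The maximum eccentricity is 2, realized for instance by the pair D–G via D – E – G. So the diameter is 2.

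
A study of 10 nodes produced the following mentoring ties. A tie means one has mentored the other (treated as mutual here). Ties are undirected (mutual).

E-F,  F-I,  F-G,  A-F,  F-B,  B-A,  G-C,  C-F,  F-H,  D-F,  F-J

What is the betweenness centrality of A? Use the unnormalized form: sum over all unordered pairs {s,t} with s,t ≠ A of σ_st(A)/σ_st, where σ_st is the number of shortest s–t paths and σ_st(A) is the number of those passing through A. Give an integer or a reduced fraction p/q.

0

No shortest path between any pair of other nodes passes through A.
Summing the contributions gives betweenness(A) = 0.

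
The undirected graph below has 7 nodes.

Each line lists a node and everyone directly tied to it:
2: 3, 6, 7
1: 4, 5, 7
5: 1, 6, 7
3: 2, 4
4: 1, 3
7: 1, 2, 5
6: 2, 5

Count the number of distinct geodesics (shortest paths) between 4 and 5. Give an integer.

The shortest distance is 2, and the only length-2 path is 4–1–5. So there is exactly 1 shortest path.

1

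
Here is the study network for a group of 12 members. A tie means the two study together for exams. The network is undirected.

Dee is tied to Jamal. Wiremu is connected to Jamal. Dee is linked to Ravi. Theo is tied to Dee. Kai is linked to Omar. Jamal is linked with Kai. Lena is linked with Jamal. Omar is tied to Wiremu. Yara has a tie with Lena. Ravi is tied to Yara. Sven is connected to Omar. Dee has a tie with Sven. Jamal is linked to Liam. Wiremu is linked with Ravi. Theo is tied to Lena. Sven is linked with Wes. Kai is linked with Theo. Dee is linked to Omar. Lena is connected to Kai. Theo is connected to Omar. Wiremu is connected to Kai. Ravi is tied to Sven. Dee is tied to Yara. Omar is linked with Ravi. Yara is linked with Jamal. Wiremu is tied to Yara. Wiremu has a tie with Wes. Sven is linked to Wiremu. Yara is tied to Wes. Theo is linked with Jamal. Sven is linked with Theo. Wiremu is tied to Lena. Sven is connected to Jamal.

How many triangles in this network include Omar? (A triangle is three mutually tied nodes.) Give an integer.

Omar's neighbors: Dee, Kai, Ravi, Sven, Theo, and Wiremu.
Neighbor pairs that are themselves tied: Omar–Dee–Ravi; Omar–Dee–Sven; Omar–Dee–Theo; Omar–Kai–Theo; Omar–Kai–Wiremu; Omar–Ravi–Sven; Omar–Ravi–Wiremu; Omar–Sven–Theo; Omar–Sven–Wiremu. Each forms one triangle with Omar, for 9 in total.

9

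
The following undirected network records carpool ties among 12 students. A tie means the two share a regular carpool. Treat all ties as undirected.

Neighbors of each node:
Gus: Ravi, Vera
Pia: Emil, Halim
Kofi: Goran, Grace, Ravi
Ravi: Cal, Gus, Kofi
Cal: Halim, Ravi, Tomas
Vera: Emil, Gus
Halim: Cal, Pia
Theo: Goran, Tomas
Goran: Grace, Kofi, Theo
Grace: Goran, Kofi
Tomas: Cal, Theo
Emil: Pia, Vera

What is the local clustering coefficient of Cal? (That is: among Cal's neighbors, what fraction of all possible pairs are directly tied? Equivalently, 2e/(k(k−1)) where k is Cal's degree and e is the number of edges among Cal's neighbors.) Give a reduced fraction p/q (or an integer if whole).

Cal's neighbors: Halim, Ravi, and Tomas (k = 3).
Possible neighbor pairs: C(3,2) = 3. Edges among them: none → e = 0.
Clustering(Cal) = 0/3 = 0.

0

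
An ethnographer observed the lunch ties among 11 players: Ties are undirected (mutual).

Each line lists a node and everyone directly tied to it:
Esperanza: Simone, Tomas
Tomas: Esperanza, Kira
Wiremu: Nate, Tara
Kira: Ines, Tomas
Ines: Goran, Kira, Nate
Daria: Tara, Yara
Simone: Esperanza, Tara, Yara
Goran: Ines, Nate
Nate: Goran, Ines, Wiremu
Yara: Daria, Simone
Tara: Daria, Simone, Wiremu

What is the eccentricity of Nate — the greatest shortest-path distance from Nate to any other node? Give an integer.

Distances from Nate: Daria:3, Esperanza:4, Goran:1, Ines:1, Kira:2, Simone:3, Tara:2, Tomas:3, Wiremu:1, Yara:4.
The largest is 4 (to Yara and Esperanza), so the eccentricity of Nate is 4.

4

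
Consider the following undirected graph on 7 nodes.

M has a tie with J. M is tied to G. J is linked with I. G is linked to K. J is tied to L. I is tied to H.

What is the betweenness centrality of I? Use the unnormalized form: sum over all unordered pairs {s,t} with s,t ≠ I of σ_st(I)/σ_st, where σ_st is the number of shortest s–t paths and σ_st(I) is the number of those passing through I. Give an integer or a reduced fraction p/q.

Pairs whose geodesics pass through I — K–H: 1; M–H: 1; G–H: 1; H–J: 1; H–L: 1.
All other pairs contribute 0.
Summing the contributions gives betweenness(I) = 5.

5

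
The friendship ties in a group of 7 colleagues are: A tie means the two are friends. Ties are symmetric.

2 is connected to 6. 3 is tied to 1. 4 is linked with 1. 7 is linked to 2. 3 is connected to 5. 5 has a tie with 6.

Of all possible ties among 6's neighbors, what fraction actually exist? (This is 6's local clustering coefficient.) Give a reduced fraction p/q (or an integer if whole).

0

6's neighbors: 2 and 5 (k = 2).
Possible neighbor pairs: C(2,2) = 1. Edges among them: none → e = 0.
Clustering(6) = 0/1.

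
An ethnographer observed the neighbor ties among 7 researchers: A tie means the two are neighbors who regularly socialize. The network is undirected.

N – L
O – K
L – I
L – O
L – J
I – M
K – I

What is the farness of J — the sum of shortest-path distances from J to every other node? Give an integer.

13

Distances from J: I:2, K:3, L:1, M:3, N:2, O:2.
Sum = 2 + 3 + 1 + 3 + 2 + 2 = 13.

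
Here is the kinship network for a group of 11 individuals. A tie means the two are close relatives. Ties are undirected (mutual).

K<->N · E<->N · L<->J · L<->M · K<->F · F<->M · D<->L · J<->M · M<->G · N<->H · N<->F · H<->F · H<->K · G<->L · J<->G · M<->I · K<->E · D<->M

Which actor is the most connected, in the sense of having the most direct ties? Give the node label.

M

Degrees — D:2, E:2, F:4, G:3, H:3, I:1, J:3, K:4, L:4, M:6, N:4.
The maximum is 6, attained only by M.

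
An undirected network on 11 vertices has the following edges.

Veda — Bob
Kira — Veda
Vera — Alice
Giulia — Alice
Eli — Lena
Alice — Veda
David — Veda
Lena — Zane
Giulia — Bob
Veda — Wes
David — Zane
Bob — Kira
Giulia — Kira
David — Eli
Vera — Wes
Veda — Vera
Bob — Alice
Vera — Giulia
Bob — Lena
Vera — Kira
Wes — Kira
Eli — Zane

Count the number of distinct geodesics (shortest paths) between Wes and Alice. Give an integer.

2

The shortest distance is 2. The length-2 paths are: Wes–Vera–Alice; Wes–Veda–Alice.
That gives 2 distinct shortest paths.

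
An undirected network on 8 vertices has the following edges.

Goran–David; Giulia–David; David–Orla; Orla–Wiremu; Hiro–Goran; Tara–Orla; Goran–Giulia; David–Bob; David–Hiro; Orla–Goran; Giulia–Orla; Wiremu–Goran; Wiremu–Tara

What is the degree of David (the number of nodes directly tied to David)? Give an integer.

David is directly tied to Bob, Giulia, Goran, Hiro, and Orla. That is 5 neighbors, so the degree of David is 5.

5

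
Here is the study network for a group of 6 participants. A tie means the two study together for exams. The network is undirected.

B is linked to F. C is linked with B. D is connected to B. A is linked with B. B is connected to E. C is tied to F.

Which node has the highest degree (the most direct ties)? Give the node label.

B

Degrees — A:1, B:5, C:2, D:1, E:1, F:2.
The maximum is 5, attained only by B.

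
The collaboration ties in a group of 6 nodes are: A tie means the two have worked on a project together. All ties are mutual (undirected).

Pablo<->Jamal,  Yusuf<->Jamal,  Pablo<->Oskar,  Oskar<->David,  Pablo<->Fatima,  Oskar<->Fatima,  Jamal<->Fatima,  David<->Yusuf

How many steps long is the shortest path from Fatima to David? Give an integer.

2

One shortest route is Fatima – Oskar – David, which uses 2 edges, and Fatima and David are not directly tied, so nothing shorter exists. So d(Fatima,David) = 2.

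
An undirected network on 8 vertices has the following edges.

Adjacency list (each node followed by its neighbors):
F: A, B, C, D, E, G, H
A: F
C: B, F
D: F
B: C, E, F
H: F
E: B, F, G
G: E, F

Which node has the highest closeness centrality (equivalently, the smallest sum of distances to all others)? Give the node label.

Farness (sum of distances to all others) for each node — A:13, B:11, C:12, D:13, E:11, F:7, G:12, H:13.
The smallest farness is 7, for F, so F has the highest closeness.

F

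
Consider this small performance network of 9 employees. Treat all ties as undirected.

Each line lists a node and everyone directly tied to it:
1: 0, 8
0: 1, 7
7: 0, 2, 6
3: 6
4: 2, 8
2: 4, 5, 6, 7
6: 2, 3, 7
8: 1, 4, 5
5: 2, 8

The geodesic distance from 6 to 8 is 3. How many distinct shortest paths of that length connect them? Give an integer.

The shortest distance is 3. The length-3 paths are: 6–2–4–8; 6–2–5–8.
That gives 2 distinct shortest paths.

2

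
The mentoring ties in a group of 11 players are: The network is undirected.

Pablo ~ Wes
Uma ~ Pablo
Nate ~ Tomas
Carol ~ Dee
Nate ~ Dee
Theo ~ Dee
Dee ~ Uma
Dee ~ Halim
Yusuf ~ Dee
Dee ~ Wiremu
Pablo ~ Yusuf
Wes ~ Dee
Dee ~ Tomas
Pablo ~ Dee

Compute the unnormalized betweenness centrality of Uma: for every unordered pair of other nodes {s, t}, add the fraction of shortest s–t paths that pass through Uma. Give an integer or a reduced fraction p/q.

No shortest path between any pair of other nodes passes through Uma.
Summing the contributions gives betweenness(Uma) = 0.

0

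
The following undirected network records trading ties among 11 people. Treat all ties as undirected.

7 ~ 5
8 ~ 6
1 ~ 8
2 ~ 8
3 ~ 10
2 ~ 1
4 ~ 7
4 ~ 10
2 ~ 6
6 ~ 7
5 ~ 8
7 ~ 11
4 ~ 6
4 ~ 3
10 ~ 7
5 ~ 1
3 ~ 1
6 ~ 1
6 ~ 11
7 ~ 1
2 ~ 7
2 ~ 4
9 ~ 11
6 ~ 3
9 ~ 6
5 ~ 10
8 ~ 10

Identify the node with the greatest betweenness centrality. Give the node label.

6

Unnormalized betweenness of each node: 1:38/15, 2:47/60, 3:19/20, 4:41/30, 5:9/20, 6:49/4, 7:133/20, 8:39/20, 9:0, 10:127/60, 11:19/20.
6 has the largest value, 49/4, making it the main broker — the node through which the most shortest paths run.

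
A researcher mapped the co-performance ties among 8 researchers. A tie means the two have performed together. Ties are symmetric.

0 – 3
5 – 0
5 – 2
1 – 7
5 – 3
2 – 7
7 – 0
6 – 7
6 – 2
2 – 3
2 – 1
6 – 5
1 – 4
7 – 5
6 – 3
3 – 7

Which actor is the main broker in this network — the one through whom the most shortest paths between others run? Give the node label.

1

Unnormalized betweenness of each node: 0:0, 1:6, 2:3, 3:2/3, 4:0, 5:2/3, 6:0, 7:17/3.
1 has the largest value, 6, making it the main broker — the node through which the most shortest paths run.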